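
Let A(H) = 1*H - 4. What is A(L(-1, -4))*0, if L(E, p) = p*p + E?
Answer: 0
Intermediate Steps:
L(E, p) = E + p**2 (L(E, p) = p**2 + E = E + p**2)
A(H) = -4 + H (A(H) = H - 4 = -4 + H)
A(L(-1, -4))*0 = (-4 + (-1 + (-4)**2))*0 = (-4 + (-1 + 16))*0 = (-4 + 15)*0 = 11*0 = 0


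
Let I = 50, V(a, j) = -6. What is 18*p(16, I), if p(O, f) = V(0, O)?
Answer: -108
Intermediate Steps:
p(O, f) = -6
18*p(16, I) = 18*(-6) = -108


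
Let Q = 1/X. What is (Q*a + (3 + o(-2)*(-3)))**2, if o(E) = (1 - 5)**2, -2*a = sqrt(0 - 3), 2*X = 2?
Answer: (90 + I*sqrt(3))**2/4 ≈ 2024.3 + 77.942*I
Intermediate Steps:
X = 1 (X = (1/2)*2 = 1)
a = -I*sqrt(3)/2 (a = -sqrt(0 - 3)/2 = -I*sqrt(3)/2 ≈ -0.86602*I)
o(E) = 16 (o(E) = (-4)**2 = 16)
Q = 1 (Q = 1/1 = 1)
(Q*a + (3 + o(-2)*(-3)))**2 = (1*(-I*sqrt(3)/2) + (3 + 16*(-3)))**2 = (-I*sqrt(3)/2 + (3 - 48))**2 = (-I*sqrt(3)/2 - 45)**2 = (-45 - I*sqrt(3)/2)**2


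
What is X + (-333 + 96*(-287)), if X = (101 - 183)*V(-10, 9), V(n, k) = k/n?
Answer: -139056/5 ≈ -27811.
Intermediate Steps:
X = 369/5 (X = (101 - 183)*(9/(-10)) = -738*(-1)/10 = -82*(-9/10) = 369/5 ≈ 73.800)
X + (-333 + 96*(-287)) = 369/5 + (-333 + 96*(-287)) = 369/5 + (-333 - 27552) = 369/5 - 27885 = -139056/5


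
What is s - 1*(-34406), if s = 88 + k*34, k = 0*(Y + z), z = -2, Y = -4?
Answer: 34494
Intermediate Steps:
k = 0 (k = 0*(-4 - 2) = 0*(-6) = 0)
s = 88 (s = 88 + 0*34 = 88 + 0 = 88)
s - 1*(-34406) = 88 - 1*(-34406) = 88 + 34406 = 34494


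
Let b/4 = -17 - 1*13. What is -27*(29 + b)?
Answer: 2457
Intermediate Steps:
b = -120 (b = 4*(-17 - 1*13) = 4*(-17 - 13) = 4*(-30) = -120)
-27*(29 + b) = -27*(29 - 120) = -27*(-91) = 2457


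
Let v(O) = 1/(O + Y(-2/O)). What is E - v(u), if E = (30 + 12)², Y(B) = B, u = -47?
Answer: 3893195/2207 ≈ 1764.0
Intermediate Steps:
v(O) = 1/(O - 2/O)
E = 1764 (E = 42² = 1764)
E - v(u) = 1764 - (-47)/(-2 + (-47)²) = 1764 - (-47)/(-2 + 2209) = 1764 - (-47)/2207 = 1764 - 1*(-47/2207) = 1764 + 47/2207 = 3893195/2207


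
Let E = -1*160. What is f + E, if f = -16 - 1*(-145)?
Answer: -31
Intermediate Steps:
f = 129 (f = -16 + 145 = 129)
E = -160
f + E = 129 - 160 = -31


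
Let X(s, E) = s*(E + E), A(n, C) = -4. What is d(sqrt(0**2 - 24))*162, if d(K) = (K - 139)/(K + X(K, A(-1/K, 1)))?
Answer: -162/7 - 3753*I*sqrt(6)/14 ≈ -23.143 - 656.64*I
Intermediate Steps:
X(s, E) = 2*E*s (X(s, E) = s*(2*E) = 2*E*s)
d(K) = -(-139 + K)/(7*K) (d(K) = (K - 139)/(K + 2*(-4)*K) = (-139 + K)/(K - 8*K) = (-139 + K)/((-7*K)) = (-139 + K)*(-1/(7*K)) = -(-139 + K)/(7*K))
d(sqrt(0**2 - 24))*162 = ((139 - sqrt(0**2 - 24))/(7*(sqrt(0**2 - 24))))*162 = ((139 - sqrt(0 - 24))/(7*(sqrt(0 - 24))))*162 = ((139 - sqrt(-24))/(7*(sqrt(-24))))*162 = ((139 - 2*I*sqrt(6))/(7*((2*I*sqrt(6)))))*162 = ((-I*sqrt(6)/12)*(139 - 2*I*sqrt(6))/7)*162 = -I*sqrt(6)*(139 - 2*I*sqrt(6))/84*162 = -27*I*sqrt(6)*(139 - 2*I*sqrt(6))/14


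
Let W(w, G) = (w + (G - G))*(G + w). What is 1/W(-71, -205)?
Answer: 1/19596 ≈ 5.1031e-5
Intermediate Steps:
W(w, G) = w*(G + w) (W(w, G) = (w + 0)*(G + w) = w*(G + w))
1/W(-71, -205) = 1/(-71*(-205 - 71)) = 1/(-71*(-276)) = 1/19596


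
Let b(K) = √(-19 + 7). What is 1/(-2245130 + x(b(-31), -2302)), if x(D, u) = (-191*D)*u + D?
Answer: -1122565/3680231201384 - 439683*I*√3/3680231201384 ≈ -3.0503e-7 - 2.0693e-7*I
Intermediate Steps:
b(K) = 2*I*√3 (b(K) = √(-12) = 2*I*√3)
x(D, u) = D - 191*D*u (x(D, u) = -191*D*u + D = D - 191*D*u)
1/(-2245130 + x(b(-31), -2302)) = 1/(-2245130 + (2*I*√3)*(1 - 191*(-2302))) = 1/(-2245130 + (2*I*√3)*(1 + 439682)) = 1/(-2245130 + (2*I*√3)*439683) = 1/(-2245130 + 879366*I*√3)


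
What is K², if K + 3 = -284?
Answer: 82369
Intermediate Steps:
K = -287 (K = -3 - 284 = -287)
K² = (-287)² = 82369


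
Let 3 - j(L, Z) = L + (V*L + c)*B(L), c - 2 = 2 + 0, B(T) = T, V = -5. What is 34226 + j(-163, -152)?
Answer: 167889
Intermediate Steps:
c = 4 (c = 2 + (2 + 0) = 2 + 2 = 4)
j(L, Z) = 3 - L - L*(4 - 5*L) (j(L, Z) = 3 - (L + (-5*L + 4)*L) = 3 - (L + (4 - 5*L)*L) = 3 - (L + L*(4 - 5*L)) = 3 + (-L - L*(4 - 5*L)) = 3 - L - L*(4 - 5*L))
34226 + j(-163, -152) = 34226 + (3 - 5*(-163) + 5*(-163)**2) = 34226 + (3 + 815 + 5*26569) = 34226 + (3 + 815 + 132845) = 34226 + 133663 = 167889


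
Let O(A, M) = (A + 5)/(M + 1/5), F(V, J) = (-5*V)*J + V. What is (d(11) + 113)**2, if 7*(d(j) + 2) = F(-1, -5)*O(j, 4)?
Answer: 202692169/21609 ≈ 9380.0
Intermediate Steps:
F(V, J) = V - 5*J*V (F(V, J) = -5*J*V + V = V - 5*J*V)
O(A, M) = (5 + A)/(1/5 + M) (O(A, M) = (5 + A)/(M + 1/5) = (5 + A)/(1/5 + M))
d(j) = -944/147 - 130*j/147 (d(j) = -2 + ((-(1 - 5*(-5)))*(5*(5 + j)/(1 + 5*4)))/7 = -2 + ((-(1 + 25))*(5*(5 + j)/(1 + 20)))/7 = -2 + ((-1*26)*(5*(5 + j)/21))/7 = -2 + (-130*(5 + j)/21)/7 = -2 + (-26*(25/21 + 5*j/21))/7 = -2 + (-650/21 - 130*j/21)/7 = -2 + (-650/147 - 130*j/147) = -944/147 - 130*j/147)
(d(11) + 113)**2 = ((-944/147 - 130/147*11) + 113)**2 = ((-944/147 - 1430/147) + 113)**2 = (-2374/147 + 113)**2 = (14237/147)**2 = 202692169/21609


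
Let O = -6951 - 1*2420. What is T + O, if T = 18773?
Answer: 9402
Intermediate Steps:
O = -9371 (O = -6951 - 2420 = -9371)
T + O = 18773 - 9371 = 9402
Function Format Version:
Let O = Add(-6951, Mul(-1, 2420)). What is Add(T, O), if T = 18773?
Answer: 9402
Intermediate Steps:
O = -9371 (O = Add(-6951, -2420) = -9371)
Add(T, O) = Add(18773, -9371) = 9402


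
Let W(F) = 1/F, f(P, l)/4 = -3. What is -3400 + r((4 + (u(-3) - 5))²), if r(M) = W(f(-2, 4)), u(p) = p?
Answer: -40801/12 ≈ -3400.1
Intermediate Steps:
f(P, l) = -12 (f(P, l) = 4*(-3) = -12)
W(F) = 1/F
r(M) = -1/12 (r(M) = 1/(-12) = -1/12)
-3400 + r((4 + (u(-3) - 5))²) = -3400 - 1/12 = -40801/12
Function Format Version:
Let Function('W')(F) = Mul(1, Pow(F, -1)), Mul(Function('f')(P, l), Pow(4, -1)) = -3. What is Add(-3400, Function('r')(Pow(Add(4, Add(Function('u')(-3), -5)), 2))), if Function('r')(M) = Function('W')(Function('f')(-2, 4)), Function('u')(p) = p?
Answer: Rational(-40801, 12) ≈ -3400.1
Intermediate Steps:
Function('f')(P, l) = -12 (Function('f')(P, l) = Mul(4, -3) = -12)
Function('W')(F) = Pow(F, -1)
Function('r')(M) = Rational(-1, 12) (Function('r')(M) = Pow(-12, -1) = Rational(-1, 12))
Add(-3400, Function('r')(Pow(Add(4, Add(Function('u')(-3), -5)), 2))) = Add(-3400, Rational(-1, 12)) = Rational(-40801, 12)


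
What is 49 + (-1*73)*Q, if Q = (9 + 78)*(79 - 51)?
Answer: -177779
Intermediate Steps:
Q = 2436 (Q = 87*28 = 2436)
49 + (-1*73)*Q = 49 - 1*73*2436 = 49 - 73*2436 = 49 - 177828 = -177779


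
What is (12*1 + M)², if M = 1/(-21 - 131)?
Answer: 3323329/23104 ≈ 143.84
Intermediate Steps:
M = -1/152 (M = 1/(-152) = -1/152 ≈ -0.0065789)
(12*1 + M)² = (12*1 - 1/152)² = (12 - 1/152)² = (1823/152)² = 3323329/23104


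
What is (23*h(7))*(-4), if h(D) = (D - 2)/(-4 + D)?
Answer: -460/3 ≈ -153.33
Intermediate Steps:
h(D) = (-2 + D)/(-4 + D)
(23*h(7))*(-4) = (23*((-2 + 7)/(-4 + 7)))*(-4) = (23*(5/3))*(-4) = (115/3)*(-4) = -460/3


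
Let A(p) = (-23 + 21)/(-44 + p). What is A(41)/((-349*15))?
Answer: -2/15705 ≈ -0.00012735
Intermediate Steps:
A(p) = -2/(-44 + p)
A(41)/((-349*15)) = (-2/(-44 + 41))/((-349*15)) = -2/(-3)/(-5235) = -2*(-1/3)*(-1/5235) = (2/3)*(-1/5235) = -2/15705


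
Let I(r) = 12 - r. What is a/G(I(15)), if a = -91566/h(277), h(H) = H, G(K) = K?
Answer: 30522/277 ≈ 110.19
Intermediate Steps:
a = -91566/277 ≈ -330.56
a/G(I(15)) = -91566/(277*(12 - 1*15)) = -91566/(277*(12 - 15)) = -91566/277/(-3) = -91566/277*(-⅓) = 30522/277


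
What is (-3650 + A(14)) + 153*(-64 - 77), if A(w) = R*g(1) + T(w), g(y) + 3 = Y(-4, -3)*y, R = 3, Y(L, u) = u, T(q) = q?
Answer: -25227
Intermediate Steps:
g(y) = -3 - 3*y
A(w) = -18 + w (A(w) = 3*(-3 - 3*1) + w = 3*(-3 - 3) + w = 3*(-6) + w = -18 + w)
(-3650 + A(14)) + 153*(-64 - 77) = (-3650 + (-18 + 14)) + 153*(-64 - 77) = (-3650 - 4) + 153*(-141) = -3654 - 21573 = -25227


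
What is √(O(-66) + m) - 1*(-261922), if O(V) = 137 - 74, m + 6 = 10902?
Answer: 261922 + √10959 ≈ 2.6203e+5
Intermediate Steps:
m = 10896 (m = -6 + 10902 = 10896)
O(V) = 63
√(O(-66) + m) - 1*(-261922) = √(63 + 10896) - 1*(-261922) = √10959 + 261922 = 261922 + √10959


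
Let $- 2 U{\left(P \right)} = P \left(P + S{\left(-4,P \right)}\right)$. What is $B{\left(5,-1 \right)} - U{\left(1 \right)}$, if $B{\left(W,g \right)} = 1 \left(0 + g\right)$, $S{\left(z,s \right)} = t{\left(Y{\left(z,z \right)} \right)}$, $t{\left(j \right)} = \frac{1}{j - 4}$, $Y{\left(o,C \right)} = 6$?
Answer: $- \frac{1}{4} \approx -0.25$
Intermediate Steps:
$t{\left(j \right)} = \frac{1}{-4 + j}$
$S{\left(z,s \right)} = \frac{1}{2}$ ($S{\left(z,s \right)} = \frac{1}{-4 + 6} = \frac{1}{2}$)
$U{\left(P \right)} = - \frac{P \left(\frac{1}{2} + P\right)}{2}$ ($U{\left(P \right)} = - \frac{P \left(P + \frac{1}{2}\right)}{2} = - \frac{P \left(\frac{1}{2} + P\right)}{2}$)
$B{\left(W,g \right)} = g$ ($B{\left(W,g \right)} = 1 g = g$)
$B{\left(5,-1 \right)} - U{\left(1 \right)} = -1 - \left(- \frac{1}{4}\right) 1 \left(1 + 2 \cdot 1\right) = -1 - \left(- \frac{1}{4}\right) 1 \left(1 + 2\right) = -1 - \left(- \frac{1}{4}\right) 1 \cdot 3 = -1 - - \frac{3}{4} = -1 + \frac{3}{4} = - \frac{1}{4}$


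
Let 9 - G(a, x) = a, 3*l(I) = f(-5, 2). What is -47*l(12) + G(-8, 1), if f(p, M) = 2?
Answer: -43/3 ≈ -14.333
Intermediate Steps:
l(I) = ⅔ (l(I) = (⅓)*2 = ⅔)
G(a, x) = 9 - a
-47*l(12) + G(-8, 1) = -47*⅔ + (9 - 1*(-8)) = -94/3 + (9 + 8) = -94/3 + 17 = -43/3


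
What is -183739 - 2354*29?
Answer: -252005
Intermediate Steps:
-183739 - 2354*29 = -183739 - 1*68266 = -183739 - 68266 = -252005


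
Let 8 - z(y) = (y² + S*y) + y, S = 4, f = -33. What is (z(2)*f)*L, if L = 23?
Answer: 4554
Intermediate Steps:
z(y) = 8 - y² - 5*y (z(y) = 8 - ((y² + 4*y) + y) = 8 - (y² + 5*y) = 8 + (-y² - 5*y) = 8 - y² - 5*y)
(z(2)*f)*L = ((8 - 1*2² - 5*2)*(-33))*23 = ((8 - 1*4 - 10)*(-33))*23 = ((8 - 4 - 10)*(-33))*23 = -6*(-33)*23 = 198*23 = 4554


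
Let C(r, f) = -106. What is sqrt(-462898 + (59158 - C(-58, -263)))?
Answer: I*sqrt(403634) ≈ 635.32*I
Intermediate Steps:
sqrt(-462898 + (59158 - C(-58, -263))) = sqrt(-462898 + (59158 - 1*(-106))) = sqrt(-462898 + (59158 + 106)) = sqrt(-462898 + 59264) = sqrt(-403634) = I*sqrt(403634)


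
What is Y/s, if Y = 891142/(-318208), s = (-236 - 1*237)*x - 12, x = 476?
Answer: 445571/35823856640 ≈ 1.2438e-5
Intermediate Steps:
s = -225160 (s = (-236 - 1*237)*476 - 12 = (-236 - 237)*476 - 12 = -473*476 - 12 = -225148 - 12 = -225160)
Y = -445571/159104 (Y = 891142*(-1/318208) = -445571/159104 ≈ -2.8005)
Y/s = -445571/159104/(-225160) = -445571/159104*(-1/225160) = 445571/35823856640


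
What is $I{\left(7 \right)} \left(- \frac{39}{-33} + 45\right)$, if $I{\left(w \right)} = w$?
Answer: $\frac{3556}{11} \approx 323.27$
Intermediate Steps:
$I{\left(7 \right)} \left(- \frac{39}{-33} + 45\right) = 7 \left(- \frac{39}{-33} + 45\right) = 7 \left(\left(-39\right) \left(- \frac{1}{33}\right) + 45\right) = 7 \left(\frac{13}{11} + 45\right) = 7 \cdot \frac{508}{11} = \frac{3556}{11}$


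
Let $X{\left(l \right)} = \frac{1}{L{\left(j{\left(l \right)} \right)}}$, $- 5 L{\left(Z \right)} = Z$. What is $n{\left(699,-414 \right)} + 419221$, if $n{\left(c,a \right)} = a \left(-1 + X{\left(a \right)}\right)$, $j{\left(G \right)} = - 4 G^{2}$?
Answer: $\frac{694915555}{1656} \approx 4.1964 \cdot 10^{5}$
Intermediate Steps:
$L{\left(Z \right)} = - \frac{Z}{5}$
$X{\left(l \right)} = \frac{5}{4 l^{2}}$ ($X{\left(l \right)} = \frac{1}{\left(- \frac{1}{5}\right) \left(- 4 l^{2}\right)} = \frac{1}{\frac{4}{5} l^{2}} = \frac{5}{4 l^{2}}$)
$n{\left(c,a \right)} = a \left(-1 + \frac{5}{4 a^{2}}\right)$
$n{\left(699,-414 \right)} + 419221 = \left(\left(-1\right) \left(-414\right) + \frac{5}{4 \left(-414\right)}\right) + 419221 = \left(414 + \frac{5}{4} \left(- \frac{1}{414}\right)\right) + 419221 = \left(414 - \frac{5}{1656}\right) + 419221 = \frac{685579}{1656} + 419221 = \frac{694915555}{1656}$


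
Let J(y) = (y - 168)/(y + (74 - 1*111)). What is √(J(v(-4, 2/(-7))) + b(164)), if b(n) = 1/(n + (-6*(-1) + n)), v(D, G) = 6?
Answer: √560555206/10354 ≈ 2.2867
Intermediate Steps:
b(n) = 1/(6 + 2*n) (b(n) = 1/(n + (6 + n)) = 1/(6 + 2*n))
J(y) = (-168 + y)/(-37 + y) (J(y) = (-168 + y)/(y + (74 - 111)) = (-168 + y)/(y - 37) = (-168 + y)/(-37 + y))
√(J(v(-4, 2/(-7))) + b(164)) = √((-168 + 6)/(-37 + 6) + 1/(2*(3 + 164))) = √(-162/(-31) + (½)/167) = √(-1/31*(-162) + (½)*(1/167)) = √(162/31 + 1/334) = √(54139/10354) = √560555206/10354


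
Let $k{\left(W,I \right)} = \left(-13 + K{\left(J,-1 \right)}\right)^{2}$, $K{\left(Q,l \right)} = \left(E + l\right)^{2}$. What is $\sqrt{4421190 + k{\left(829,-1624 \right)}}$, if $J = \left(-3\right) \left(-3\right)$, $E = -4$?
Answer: $\sqrt{4421334} \approx 2102.7$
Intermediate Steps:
$J = 9$
$K{\left(Q,l \right)} = \left(-4 + l\right)^{2}$
$k{\left(W,I \right)} = 144$ ($k{\left(W,I \right)} = \left(-13 + \left(-4 - 1\right)^{2}\right)^{2} = \left(-13 + \left(-5\right)^{2}\right)^{2} = \left(-13 + 25\right)^{2} = 12^{2} = 144$)
$\sqrt{4421190 + k{\left(829,-1624 \right)}} = \sqrt{4421190 + 144} = \sqrt{4421334}$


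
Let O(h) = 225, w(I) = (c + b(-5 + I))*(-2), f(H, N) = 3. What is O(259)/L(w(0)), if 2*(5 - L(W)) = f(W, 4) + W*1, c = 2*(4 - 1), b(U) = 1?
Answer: 150/7 ≈ 21.429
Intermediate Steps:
c = 6 (c = 2*3 = 6)
w(I) = -14 (w(I) = (6 + 1)*(-2) = 7*(-2) = -14)
L(W) = 7/2 - W/2 (L(W) = 5 - (3 + W*1)/2 = 5 - (3 + W)/2 = 5 + (-3/2 - W/2) = 7/2 - W/2)
O(259)/L(w(0)) = 225/(7/2 - ½*(-14)) = 225/(7/2 + 7) = 225/(21/2) = 225*(2/21) = 150/7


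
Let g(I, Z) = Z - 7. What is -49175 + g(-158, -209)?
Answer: -49391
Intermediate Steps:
g(I, Z) = -7 + Z
-49175 + g(-158, -209) = -49175 + (-7 - 209) = -49175 - 216 = -49391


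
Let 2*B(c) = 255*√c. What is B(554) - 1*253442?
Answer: -253442 + 255*√554/2 ≈ -2.5044e+5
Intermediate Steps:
B(c) = 255*√c/2 (B(c) = (255*√c)/2 = 255*√c/2)
B(554) - 1*253442 = 255*√554/2 - 1*253442 = 255*√554/2 - 253442 = -253442 + 255*√554/2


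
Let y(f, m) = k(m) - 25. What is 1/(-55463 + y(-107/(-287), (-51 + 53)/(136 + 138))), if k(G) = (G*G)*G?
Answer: -2571353/142679235263 ≈ -1.8022e-5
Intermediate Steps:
k(G) = G**3 (k(G) = G**2*G = G**3)
y(f, m) = -25 + m**3 (y(f, m) = m**3 - 25 = -25 + m**3)
1/(-55463 + y(-107/(-287), (-51 + 53)/(136 + 138))) = 1/(-55463 + (-25 + ((-51 + 53)/(136 + 138))**3)) = 1/(-55463 + (-25 + (2/274)**3)) = 1/(-55463 + (-25 + (2*(1/274))**3)) = 1/(-55463 + (-25 + (1/137)**3)) = 1/(-55463 + (-25 + 1/2571353)) = 1/(-55463 - 64283824/2571353) = 1/(-142679235263/2571353) = -2571353/142679235263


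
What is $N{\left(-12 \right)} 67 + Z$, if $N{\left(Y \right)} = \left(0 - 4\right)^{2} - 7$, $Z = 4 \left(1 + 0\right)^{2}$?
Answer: $607$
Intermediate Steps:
$Z = 4$ ($Z = 4 \cdot 1^{2} = 4 \cdot 1 = 4$)
$N{\left(Y \right)} = 9$ ($N{\left(Y \right)} = \left(-4\right)^{2} - 7 = 16 - 7 = 9$)
$N{\left(-12 \right)} 67 + Z = 9 \cdot 67 + 4 = 603 + 4 = 607$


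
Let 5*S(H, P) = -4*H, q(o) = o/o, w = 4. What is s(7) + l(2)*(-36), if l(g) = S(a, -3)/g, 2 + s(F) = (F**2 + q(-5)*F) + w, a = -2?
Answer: 146/5 ≈ 29.200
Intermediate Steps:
q(o) = 1
S(H, P) = -4*H/5 (S(H, P) = (-4*H)/5 = -4*H/5)
s(F) = 2 + F + F**2 (s(F) = -2 + ((F**2 + 1*F) + 4) = -2 + ((F**2 + F) + 4) = -2 + ((F + F**2) + 4) = -2 + (4 + F + F**2) = 2 + F + F**2)
l(g) = 8/(5*g) (l(g) = (-4/5*(-2))/g = 8/(5*g))
s(7) + l(2)*(-36) = (2 + 7 + 7**2) + ((8/5)/2)*(-36) = (2 + 7 + 49) + ((8/5)*(1/2))*(-36) = 58 + (4/5)*(-36) = 58 - 144/5 = 146/5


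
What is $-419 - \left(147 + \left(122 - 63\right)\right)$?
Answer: $-625$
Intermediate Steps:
$-419 - \left(147 + \left(122 - 63\right)\right) = -419 - \left(147 + 59\right) = -419 - 206 = -625$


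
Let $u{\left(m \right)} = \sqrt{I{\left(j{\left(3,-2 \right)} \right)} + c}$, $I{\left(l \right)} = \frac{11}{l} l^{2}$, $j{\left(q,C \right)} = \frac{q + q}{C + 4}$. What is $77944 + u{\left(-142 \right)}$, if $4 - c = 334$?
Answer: $77944 + 3 i \sqrt{33} \approx 77944.0 + 17.234 i$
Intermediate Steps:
$j{\left(q,C \right)} = \frac{2 q}{4 + C}$
$c = -330$ ($c = 4 - 334 = -330$)
$I{\left(l \right)} = 11 l$
$u{\left(m \right)} = 3 i \sqrt{33}$ ($u{\left(m \right)} = \sqrt{11 \cdot 2 \cdot 3 \frac{1}{4 - 2} - 330} = \sqrt{11 \cdot 2 \cdot 3 \cdot \frac{1}{2} - 330} = \sqrt{11 \cdot 3 - 330} = \sqrt{33 - 330} = \sqrt{-297} = 3 i \sqrt{33}$)
$77944 + u{\left(-142 \right)} = 77944 + 3 i \sqrt{33}$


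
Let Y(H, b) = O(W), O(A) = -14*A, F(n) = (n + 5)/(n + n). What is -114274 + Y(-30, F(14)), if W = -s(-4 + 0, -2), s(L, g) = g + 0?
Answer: -114302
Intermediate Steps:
s(L, g) = g
F(n) = (5 + n)/(2*n) (F(n) = (5 + n)/((2*n)) = (5 + n)*(1/(2*n)) = (5 + n)/(2*n))
W = 2 (W = -1*(-2) = 2)
Y(H, b) = -28 (Y(H, b) = -14*2 = -28)
-114274 + Y(-30, F(14)) = -114274 - 28 = -114302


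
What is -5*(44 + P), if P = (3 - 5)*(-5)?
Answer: -270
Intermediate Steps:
P = 10 (P = -2*(-5) = 10)
-5*(44 + P) = -5*(44 + 10) = -5*54 = -270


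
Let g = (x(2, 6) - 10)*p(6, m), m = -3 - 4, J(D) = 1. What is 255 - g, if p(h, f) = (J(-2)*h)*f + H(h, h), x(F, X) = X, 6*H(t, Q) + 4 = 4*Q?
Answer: 301/3 ≈ 100.33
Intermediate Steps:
H(t, Q) = -⅔ + 2*Q/3 (H(t, Q) = -⅔ + (4*Q)/6 = -⅔ + 2*Q/3)
m = -7
p(h, f) = -⅔ + 2*h/3 + f*h (p(h, f) = (1*h)*f + (-⅔ + 2*h/3) = h*f + (-⅔ + 2*h/3) = f*h + (-⅔ + 2*h/3) = -⅔ + 2*h/3 + f*h)
g = 464/3 (g = (6 - 10)*(-⅔ + (⅔)*6 - 7*6) = -4*(-⅔ + 4 - 42) = -4*(-116/3) = 464/3 ≈ 154.67)
255 - g = 255 - 1*464/3 = 255 - 464/3 = 301/3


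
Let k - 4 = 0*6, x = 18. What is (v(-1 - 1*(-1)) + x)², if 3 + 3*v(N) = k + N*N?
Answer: 3025/9 ≈ 336.11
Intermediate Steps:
k = 4 (k = 4 + 0*6 = 4 + 0 = 4)
v(N) = ⅓ + N²/3 (v(N) = -1 + (4 + N*N)/3 = -1 + (4 + N²)/3 = -1 + (4/3 + N²/3) = ⅓ + N²/3)
(v(-1 - 1*(-1)) + x)² = ((⅓ + (-1 - 1*(-1))²/3) + 18)² = ((⅓ + (-1 + 1)²/3) + 18)² = ((⅓ + (⅓)*0²) + 18)² = ((⅓ + (⅓)*0) + 18)² = ((⅓ + 0) + 18)² = (⅓ + 18)² = (55/3)² = 3025/9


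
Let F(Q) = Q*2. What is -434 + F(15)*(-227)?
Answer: -7244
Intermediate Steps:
F(Q) = 2*Q
-434 + F(15)*(-227) = -434 + (2*15)*(-227) = -434 + 30*(-227) = -434 - 6810 = -7244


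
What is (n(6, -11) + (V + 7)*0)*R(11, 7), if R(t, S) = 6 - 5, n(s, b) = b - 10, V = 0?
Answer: -21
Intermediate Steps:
n(s, b) = -10 + b
R(t, S) = 1
(n(6, -11) + (V + 7)*0)*R(11, 7) = ((-10 - 11) + (0 + 7)*0)*1 = (-21 + 7*0)*1 = (-21 + 0)*1 = -21*1 = -21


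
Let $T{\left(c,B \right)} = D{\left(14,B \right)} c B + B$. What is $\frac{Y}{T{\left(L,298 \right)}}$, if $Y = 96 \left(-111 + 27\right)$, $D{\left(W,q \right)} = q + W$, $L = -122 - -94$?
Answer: $\frac{4032}{1301515} \approx 0.0030979$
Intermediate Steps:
$L = -28$ ($L = -122 + 94 = -28$)
$D{\left(W,q \right)} = W + q$
$Y = -8064$ ($Y = 96 \left(-84\right) = -8064$)
$T{\left(c,B \right)} = B + B c \left(14 + B\right)$ ($T{\left(c,B \right)} = \left(14 + B\right) c B + B = c \left(14 + B\right) B + B = B c \left(14 + B\right) + B = B + B c \left(14 + B\right)$)
$\frac{Y}{T{\left(L,298 \right)}} = - \frac{8064}{298 \left(1 - 28 \left(14 + 298\right)\right)} = - \frac{8064}{298 \left(1 - 8736\right)} = - \frac{8064}{298 \left(-8735\right)} = - \frac{8064}{-2603030} = \left(-8064\right) \left(- \frac{1}{2603030}\right) = \frac{4032}{1301515}$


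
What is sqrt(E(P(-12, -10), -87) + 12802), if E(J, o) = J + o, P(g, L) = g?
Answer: sqrt(12703) ≈ 112.71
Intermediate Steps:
sqrt(E(P(-12, -10), -87) + 12802) = sqrt((-12 - 87) + 12802) = sqrt(-99 + 12802) = sqrt(12703)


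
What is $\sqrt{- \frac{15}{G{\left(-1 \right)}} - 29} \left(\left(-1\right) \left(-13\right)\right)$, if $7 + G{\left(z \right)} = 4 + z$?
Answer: $\frac{13 i \sqrt{101}}{2} \approx 65.324 i$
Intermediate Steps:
$G{\left(z \right)} = -3 + z$ ($G{\left(z \right)} = -7 + \left(4 + z\right) = -3 + z$)
$\sqrt{- \frac{15}{G{\left(-1 \right)}} - 29} \left(\left(-1\right) \left(-13\right)\right) = \sqrt{- \frac{15}{-3 - 1} - 29} \left(\left(-1\right) \left(-13\right)\right) = \sqrt{- \frac{15}{-4} - 29} \cdot 13 = \sqrt{\left(-15\right) \left(- \frac{1}{4}\right) - 29} \cdot 13 = \sqrt{\frac{15}{4} - 29} \cdot 13 = \sqrt{- \frac{101}{4}} \cdot 13 = \frac{i \sqrt{101}}{2} \cdot 13 = \frac{13 i \sqrt{101}}{2}$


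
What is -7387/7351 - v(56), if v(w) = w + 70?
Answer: -933613/7351 ≈ -127.00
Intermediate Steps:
v(w) = 70 + w
-7387/7351 - v(56) = -7387/7351 - (70 + 56) = -7387*1/7351 - 1*126 = -7387/7351 - 126 = -933613/7351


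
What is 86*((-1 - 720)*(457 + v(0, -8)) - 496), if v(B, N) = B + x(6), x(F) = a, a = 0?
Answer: -28379398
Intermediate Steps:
x(F) = 0
v(B, N) = B (v(B, N) = B + 0 = B)
86*((-1 - 720)*(457 + v(0, -8)) - 496) = 86*((-1 - 720)*(457 + 0) - 496) = 86*(-721*457 - 496) = 86*(-329497 - 496) = 86*(-329993) = -28379398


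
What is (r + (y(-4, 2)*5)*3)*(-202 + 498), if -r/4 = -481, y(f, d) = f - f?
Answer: 569504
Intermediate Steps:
y(f, d) = 0
r = 1924 (r = -4*(-481) = 1924)
(r + (y(-4, 2)*5)*3)*(-202 + 498) = (1924 + (0*5)*3)*(-202 + 498) = (1924 + 0*3)*296 = (1924 + 0)*296 = 1924*296 = 569504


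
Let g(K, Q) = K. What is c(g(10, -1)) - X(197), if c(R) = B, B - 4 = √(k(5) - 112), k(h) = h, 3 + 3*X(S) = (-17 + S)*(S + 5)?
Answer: -12115 + I*√107 ≈ -12115.0 + 10.344*I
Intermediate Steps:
X(S) = -1 + (-17 + S)*(5 + S)/3 (X(S) = -1 + ((-17 + S)*(S + 5))/3 = -1 + ((-17 + S)*(5 + S))/3 = -1 + (-17 + S)*(5 + S)/3)
B = 4 + I*√107 (B = 4 + √(5 - 112) = 4 + √(-107) = 4 + I*√107 ≈ 4.0 + 10.344*I)
c(R) = 4 + I*√107
c(g(10, -1)) - X(197) = (4 + I*√107) - (-88/3 - 4*197 + (⅓)*197²) = (4 + I*√107) - (-88/3 - 788 + (⅓)*38809) = (4 + I*√107) - (-88/3 - 788 + 38809/3) = (4 + I*√107) - 1*12119 = (4 + I*√107) - 12119 = -12115 + I*√107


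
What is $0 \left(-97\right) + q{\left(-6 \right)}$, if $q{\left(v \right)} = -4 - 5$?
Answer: $-9$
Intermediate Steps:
$q{\left(v \right)} = -9$
$0 \left(-97\right) + q{\left(-6 \right)} = 0 \left(-97\right) - 9 = 0 - 9 = -9$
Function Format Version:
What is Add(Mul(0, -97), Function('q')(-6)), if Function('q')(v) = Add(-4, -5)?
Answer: -9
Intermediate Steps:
Function('q')(v) = -9
Add(Mul(0, -97), Function('q')(-6)) = Add(Mul(0, -97), -9) = Add(0, -9) = -9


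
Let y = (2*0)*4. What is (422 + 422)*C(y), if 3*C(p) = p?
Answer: 0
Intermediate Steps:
y = 0 (y = 0*4 = 0)
C(p) = p/3
(422 + 422)*C(y) = (422 + 422)*((⅓)*0) = 844*0 = 0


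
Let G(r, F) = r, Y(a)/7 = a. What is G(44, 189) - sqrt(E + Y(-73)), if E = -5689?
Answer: 44 - 10*I*sqrt(62) ≈ 44.0 - 78.74*I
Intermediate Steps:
Y(a) = 7*a
G(44, 189) - sqrt(E + Y(-73)) = 44 - sqrt(-5689 + 7*(-73)) = 44 - sqrt(-5689 - 511) = 44 - sqrt(-6200) = 44 - 10*I*sqrt(62)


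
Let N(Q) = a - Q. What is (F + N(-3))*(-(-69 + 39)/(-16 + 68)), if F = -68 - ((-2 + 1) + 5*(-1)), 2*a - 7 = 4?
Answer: -1605/52 ≈ -30.865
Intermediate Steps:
a = 11/2 (a = 7/2 + (1/2)*4 = 7/2 + 2 = 11/2 ≈ 5.5000)
N(Q) = 11/2 - Q
F = -62 (F = -68 - (-1 - 5) = -68 - 1*(-6) = -68 + 6 = -62)
(F + N(-3))*(-(-69 + 39)/(-16 + 68)) = (-62 + (11/2 - 1*(-3)))*(-(-69 + 39)/(-16 + 68)) = (-62 + (11/2 + 3))*(-(-30)/52) = (-62 + 17/2)*(-(-30)/52) = -(-107)*(-15)/(2*26) = -107/2*15/26 = -1605/52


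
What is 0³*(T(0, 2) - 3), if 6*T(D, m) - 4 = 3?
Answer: 0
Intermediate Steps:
T(D, m) = 7/6 (T(D, m) = ⅔ + (⅙)*3 = ⅔ + ½ = 7/6)
0³*(T(0, 2) - 3) = 0³*(7/6 - 3) = 0*(-11/6) = 0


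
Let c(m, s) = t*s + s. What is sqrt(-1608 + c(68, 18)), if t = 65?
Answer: 2*I*sqrt(105) ≈ 20.494*I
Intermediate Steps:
c(m, s) = 66*s (c(m, s) = 65*s + s = 66*s)
sqrt(-1608 + c(68, 18)) = sqrt(-1608 + 66*18) = sqrt(-1608 + 1188) = sqrt(-420) = 2*I*sqrt(105)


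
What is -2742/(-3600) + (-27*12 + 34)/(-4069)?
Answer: 2033533/2441400 ≈ 0.83294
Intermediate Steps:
-2742/(-3600) + (-27*12 + 34)/(-4069) = -2742*(-1/3600) + (-324 + 34)*(-1/4069) = 457/600 - 290*(-1/4069) = 457/600 + 290/4069 = 2033533/2441400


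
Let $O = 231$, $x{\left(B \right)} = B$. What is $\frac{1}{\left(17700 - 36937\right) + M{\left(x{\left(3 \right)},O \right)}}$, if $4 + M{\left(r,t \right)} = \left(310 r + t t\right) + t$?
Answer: $\frac{1}{35281} \approx 2.8344 \cdot 10^{-5}$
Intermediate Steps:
$M{\left(r,t \right)} = -4 + t + t^{2} + 310 r$ ($M{\left(r,t \right)} = -4 + \left(\left(310 r + t t\right) + t\right) = -4 + \left(\left(310 r + t^{2}\right) + t\right) = -4 + \left(\left(t^{2} + 310 r\right) + t\right) = -4 + \left(t + t^{2} + 310 r\right) = -4 + t + t^{2} + 310 r$)
$\frac{1}{\left(17700 - 36937\right) + M{\left(x{\left(3 \right)},O \right)}} = \frac{1}{\left(17700 - 36937\right) + \left(-4 + 231 + 231^{2} + 310 \cdot 3\right)} = \frac{1}{\left(17700 - 36937\right) + \left(-4 + 231 + 53361 + 930\right)} = \frac{1}{-19237 + 54518} = \frac{1}{35281}$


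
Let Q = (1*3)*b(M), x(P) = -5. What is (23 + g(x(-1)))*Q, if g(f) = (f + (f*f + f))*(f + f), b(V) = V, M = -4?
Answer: 1524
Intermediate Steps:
g(f) = 2*f*(f**2 + 2*f) (g(f) = (f + (f**2 + f))*(2*f) = (f + (f + f**2))*(2*f) = (f**2 + 2*f)*(2*f) = 2*f*(f**2 + 2*f))
Q = -12 (Q = (1*3)*(-4) = 3*(-4) = -12)
(23 + g(x(-1)))*Q = (23 + 2*(-5)**2*(2 - 5))*(-12) = (23 + 2*25*(-3))*(-12) = (23 - 150)*(-12) = -127*(-12) = 1524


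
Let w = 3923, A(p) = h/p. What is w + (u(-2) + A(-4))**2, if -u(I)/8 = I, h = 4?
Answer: 4148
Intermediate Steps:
A(p) = 4/p
u(I) = -8*I
w + (u(-2) + A(-4))**2 = 3923 + (-8*(-2) + 4/(-4))**2 = 3923 + (16 + 4*(-1/4))**2 = 3923 + (16 - 1)**2 = 3923 + 15**2 = 3923 + 225 = 4148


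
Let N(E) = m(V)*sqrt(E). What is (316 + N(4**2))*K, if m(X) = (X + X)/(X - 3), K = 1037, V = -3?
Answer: 331840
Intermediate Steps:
m(X) = 2*X/(-3 + X) (m(X) = (2*X)/(-3 + X) = 2*X/(-3 + X))
N(E) = sqrt(E) (N(E) = (2*(-3)/(-3 - 3))*sqrt(E) = (2*(-3)/(-6))*sqrt(E) = (2*(-3)*(-1/6))*sqrt(E) = 1*sqrt(E) = sqrt(E))
(316 + N(4**2))*K = (316 + sqrt(4**2))*1037 = (316 + sqrt(16))*1037 = (316 + 4)*1037 = 320*1037 = 331840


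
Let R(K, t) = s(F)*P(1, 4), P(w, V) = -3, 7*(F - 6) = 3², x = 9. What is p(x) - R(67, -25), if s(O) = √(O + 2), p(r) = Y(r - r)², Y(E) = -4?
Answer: 16 + 3*√455/7 ≈ 25.142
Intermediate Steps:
F = 51/7 (F = 6 + (⅐)*3² = 6 + (⅐)*9 = 6 + 9/7 = 51/7 ≈ 7.2857)
p(r) = 16 (p(r) = (-4)² = 16)
s(O) = √(2 + O)
R(K, t) = -3*√455/7 (R(K, t) = √(2 + 51/7)*(-3) = √(65/7)*(-3) = (√455/7)*(-3) = -3*√455/7)
p(x) - R(67, -25) = 16 - (-3)*√455/7 = 16 + 3*√455/7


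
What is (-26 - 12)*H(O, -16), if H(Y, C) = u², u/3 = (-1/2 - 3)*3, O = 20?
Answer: -75411/2 ≈ -37706.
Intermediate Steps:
u = -63/2 (u = 3*((-1/2 - 3)*3) = 3*((-1*½ - 3)*3) = 3*((-½ - 3)*3) = 3*(-7/2*3) = 3*(-21/2) = -63/2 ≈ -31.500)
H(Y, C) = 3969/4 (H(Y, C) = (-63/2)² = 3969/4)
(-26 - 12)*H(O, -16) = (-26 - 12)*(3969/4) = -38*3969/4 = -75411/2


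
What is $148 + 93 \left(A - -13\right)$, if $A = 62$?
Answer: $7123$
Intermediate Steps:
$148 + 93 \left(A - -13\right) = 148 + 93 \left(62 - -13\right) = 148 + 93 \left(62 + 13\right) = 148 + 93 \cdot 75 = 148 + 6975 = 7123$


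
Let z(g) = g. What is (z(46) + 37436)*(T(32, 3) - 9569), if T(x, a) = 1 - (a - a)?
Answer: -358627776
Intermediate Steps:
T(x, a) = 1 (T(x, a) = 1 - 1*0 = 1 + 0 = 1)
(z(46) + 37436)*(T(32, 3) - 9569) = (46 + 37436)*(1 - 9569) = 37482*(-9568) = -358627776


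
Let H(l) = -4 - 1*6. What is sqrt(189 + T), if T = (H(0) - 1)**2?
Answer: sqrt(310) ≈ 17.607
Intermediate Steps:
H(l) = -10 (H(l) = -4 - 6 = -10)
T = 121 (T = (-10 - 1)**2 = (-11)**2 = 121)
sqrt(189 + T) = sqrt(189 + 121) = sqrt(310)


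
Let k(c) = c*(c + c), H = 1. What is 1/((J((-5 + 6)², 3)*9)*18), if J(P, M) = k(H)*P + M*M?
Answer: 1/1782 ≈ 0.00056117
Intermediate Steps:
k(c) = 2*c² (k(c) = c*(2*c) = 2*c²)
J(P, M) = M² + 2*P (J(P, M) = (2*1²)*P + M*M = (2*1)*P + M² = 2*P + M² = M² + 2*P)
1/((J((-5 + 6)², 3)*9)*18) = 1/(((3² + 2*(-5 + 6)²)*9)*18) = 1/(((9 + 2*1²)*9)*18) = 1/(((9 + 2*1)*9)*18) = 1/(((9 + 2)*9)*18) = 1/((11*9)*18) = 1/(99*18) = 1/1782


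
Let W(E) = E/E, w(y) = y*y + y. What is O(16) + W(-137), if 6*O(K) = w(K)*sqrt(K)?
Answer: 547/3 ≈ 182.33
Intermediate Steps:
w(y) = y + y**2 (w(y) = y**2 + y = y + y**2)
W(E) = 1
O(K) = K**(3/2)*(1 + K)/6 (O(K) = ((K*(1 + K))*sqrt(K))/6 = (K**(3/2)*(1 + K))/6 = K**(3/2)*(1 + K)/6)
O(16) + W(-137) = 16**(3/2)*(1 + 16)/6 + 1 = (1/6)*64*17 + 1 = 544/3 + 1 = 547/3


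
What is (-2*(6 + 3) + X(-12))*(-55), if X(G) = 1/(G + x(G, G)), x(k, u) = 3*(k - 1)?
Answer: 50545/51 ≈ 991.08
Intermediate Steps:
x(k, u) = -3 + 3*k (x(k, u) = 3*(-1 + k) = -3 + 3*k)
X(G) = 1/(-3 + 4*G) (X(G) = 1/(G + (-3 + 3*G)) = 1/(-3 + 4*G))
(-2*(6 + 3) + X(-12))*(-55) = (-2*(6 + 3) + 1/(-3 + 4*(-12)))*(-55) = (-2*9 + 1/(-3 - 48))*(-55) = (-18 + 1/(-51))*(-55) = (-18 - 1/51)*(-55) = -919/51*(-55) = 50545/51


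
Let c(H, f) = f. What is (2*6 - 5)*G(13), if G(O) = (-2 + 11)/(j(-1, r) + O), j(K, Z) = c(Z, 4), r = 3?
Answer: 63/17 ≈ 3.7059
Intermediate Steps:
j(K, Z) = 4
G(O) = 9/(4 + O) (G(O) = (-2 + 11)/(4 + O) = 9/(4 + O))
(2*6 - 5)*G(13) = (2*6 - 5)*(9/(4 + 13)) = (12 - 5)*(9/17) = 7*(9*(1/17)) = 7*(9/17) = 63/17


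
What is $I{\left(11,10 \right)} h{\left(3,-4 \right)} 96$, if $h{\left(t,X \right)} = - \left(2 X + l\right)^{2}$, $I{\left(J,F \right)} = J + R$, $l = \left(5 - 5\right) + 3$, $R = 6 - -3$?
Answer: $-48000$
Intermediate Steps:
$R = 9$ ($R = 6 + 3 = 9$)
$l = 3$ ($l = 0 + 3 = 3$)
$I{\left(J,F \right)} = 9 + J$ ($I{\left(J,F \right)} = J + 9 = 9 + J$)
$h{\left(t,X \right)} = - \left(3 + 2 X\right)^{2}$ ($h{\left(t,X \right)} = - \left(2 X + 3\right)^{2} = - \left(3 + 2 X\right)^{2}$)
$I{\left(11,10 \right)} h{\left(3,-4 \right)} 96 = \left(9 + 11\right) \left(- \left(3 + 2 \left(-4\right)\right)^{2}\right) 96 = 20 \left(- \left(3 - 8\right)^{2}\right) 96 = 20 \left(- \left(-5\right)^{2}\right) 96 = 20 \left(\left(-1\right) 25\right) 96 = 20 \left(-25\right) 96 = \left(-500\right) 96 = -48000$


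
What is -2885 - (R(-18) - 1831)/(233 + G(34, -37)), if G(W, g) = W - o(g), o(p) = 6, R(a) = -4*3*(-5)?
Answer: -751214/261 ≈ -2878.2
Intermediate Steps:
R(a) = 60 (R(a) = -12*(-5) = 60)
G(W, g) = -6 + W (G(W, g) = W - 1*6 = W - 6 = -6 + W)
-2885 - (R(-18) - 1831)/(233 + G(34, -37)) = -2885 - (60 - 1831)/(233 + (-6 + 34)) = -2885 - (-1771)/(233 + 28) = -2885 - (-1771)/261 = -2885 - 1*(-1771/261) = -2885 + 1771/261 = -751214/261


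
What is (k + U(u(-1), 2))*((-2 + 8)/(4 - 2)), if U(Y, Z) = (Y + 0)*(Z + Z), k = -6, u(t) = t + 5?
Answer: 30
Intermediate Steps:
u(t) = 5 + t
U(Y, Z) = 2*Y*Z (U(Y, Z) = Y*(2*Z) = 2*Y*Z)
(k + U(u(-1), 2))*((-2 + 8)/(4 - 2)) = (-6 + 2*(5 - 1)*2)*((-2 + 8)/(4 - 2)) = (-6 + 2*4*2)*(6/2) = (-6 + 16)*(6*(½)) = 10*3 = 30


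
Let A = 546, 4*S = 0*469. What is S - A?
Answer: -546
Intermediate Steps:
S = 0 (S = (0*469)/4 = (¼)*0 = 0)
S - A = 0 - 1*546 = 0 - 546 = -546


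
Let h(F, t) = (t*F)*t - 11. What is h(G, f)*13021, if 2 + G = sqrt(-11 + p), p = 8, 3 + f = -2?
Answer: -794281 + 325525*I*sqrt(3) ≈ -7.9428e+5 + 5.6383e+5*I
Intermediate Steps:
f = -5 (f = -3 - 2 = -5)
G = -2 + I*sqrt(3) (G = -2 + sqrt(-11 + 8) = -2 + sqrt(-3) = -2 + I*sqrt(3) ≈ -2.0 + 1.732*I)
h(F, t) = -11 + F*t**2 (h(F, t) = (F*t)*t - 11 = F*t**2 - 11 = -11 + F*t**2)
h(G, f)*13021 = (-11 + (-2 + I*sqrt(3))*(-5)**2)*13021 = (-11 + (-2 + I*sqrt(3))*25)*13021 = (-11 + (-50 + 25*I*sqrt(3)))*13021 = (-61 + 25*I*sqrt(3))*13021 = -794281 + 325525*I*sqrt(3)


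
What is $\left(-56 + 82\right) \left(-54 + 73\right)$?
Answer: $494$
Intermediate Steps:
$\left(-56 + 82\right) \left(-54 + 73\right) = 26 \cdot 19 = 494$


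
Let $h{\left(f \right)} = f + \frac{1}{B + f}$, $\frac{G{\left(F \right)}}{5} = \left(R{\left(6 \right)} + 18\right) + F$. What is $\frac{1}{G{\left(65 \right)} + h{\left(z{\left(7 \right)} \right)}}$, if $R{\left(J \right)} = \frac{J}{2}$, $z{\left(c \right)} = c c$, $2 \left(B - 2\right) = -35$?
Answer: $\frac{67}{32095} \approx 0.0020876$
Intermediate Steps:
$B = - \frac{31}{2}$ ($B = 2 + \frac{1}{2} \left(-35\right) = 2 - \frac{35}{2} = - \frac{31}{2} \approx -15.5$)
$z{\left(c \right)} = c^{2}$
$R{\left(J \right)} = \frac{J}{2}$ ($R{\left(J \right)} = J \frac{1}{2} = \frac{J}{2}$)
$G{\left(F \right)} = 105 + 5 F$ ($G{\left(F \right)} = 5 \left(\left(\frac{1}{2} \cdot 6 + 18\right) + F\right) = 5 \left(\left(3 + 18\right) + F\right) = 5 \left(21 + F\right) = 105 + 5 F$)
$h{\left(f \right)} = f + \frac{1}{- \frac{31}{2} + f}$
$\frac{1}{G{\left(65 \right)} + h{\left(z{\left(7 \right)} \right)}} = \frac{1}{\left(105 + 5 \cdot 65\right) + \frac{2 - 31 \cdot 7^{2} + 2 \left(7^{2}\right)^{2}}{-31 + 2 \cdot 7^{2}}} = \frac{1}{\left(105 + 325\right) + \frac{2 - 1519 + 2 \cdot 49^{2}}{-31 + 2 \cdot 49}} = \frac{1}{430 + \frac{2 - 1519 + 2 \cdot 2401}{-31 + 98}} = \frac{1}{430 + \frac{2 - 1519 + 4802}{67}} = \frac{1}{430 + \frac{1}{67} \cdot 3285} = \frac{1}{430 + \frac{3285}{67}} = \frac{1}{\frac{32095}{67}} = \frac{67}{32095}$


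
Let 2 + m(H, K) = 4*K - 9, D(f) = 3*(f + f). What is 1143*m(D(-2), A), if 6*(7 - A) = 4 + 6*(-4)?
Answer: 34671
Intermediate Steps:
A = 31/3 (A = 7 - (4 + 6*(-4))/6 = 7 - (4 - 24)/6 = 7 - ⅙*(-20) = 7 + 10/3 = 31/3 ≈ 10.333)
D(f) = 6*f (D(f) = 3*(2*f) = 6*f)
m(H, K) = -11 + 4*K (m(H, K) = -2 + (4*K - 9) = -2 + (-9 + 4*K) = -11 + 4*K)
1143*m(D(-2), A) = 1143*(-11 + 4*(31/3)) = 1143*(-11 + 124/3) = 1143*(91/3) = 34671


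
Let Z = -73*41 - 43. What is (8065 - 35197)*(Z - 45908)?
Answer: 1327948608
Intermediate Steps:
Z = -3036 (Z = -2993 - 43 = -3036)
(8065 - 35197)*(Z - 45908) = (8065 - 35197)*(-3036 - 45908) = -27132*(-48944) = 1327948608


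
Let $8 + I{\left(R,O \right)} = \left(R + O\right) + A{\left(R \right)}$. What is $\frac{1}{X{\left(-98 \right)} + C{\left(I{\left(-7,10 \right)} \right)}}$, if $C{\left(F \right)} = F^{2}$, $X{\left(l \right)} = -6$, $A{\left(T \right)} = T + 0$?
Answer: $\frac{1}{138} \approx 0.0072464$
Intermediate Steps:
$A{\left(T \right)} = T$
$I{\left(R,O \right)} = -8 + O + 2 R$ ($I{\left(R,O \right)} = -8 + \left(\left(R + O\right) + R\right) = -8 + \left(\left(O + R\right) + R\right) = -8 + \left(O + 2 R\right) = -8 + O + 2 R$)
$\frac{1}{X{\left(-98 \right)} + C{\left(I{\left(-7,10 \right)} \right)}} = \frac{1}{-6 + \left(-8 + 10 + 2 \left(-7\right)\right)^{2}} = \frac{1}{-6 + \left(-8 + 10 - 14\right)^{2}} = \frac{1}{-6 + \left(-12\right)^{2}} = \frac{1}{-6 + 144} = \frac{1}{138}$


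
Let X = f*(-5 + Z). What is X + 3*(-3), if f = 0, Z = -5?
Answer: -9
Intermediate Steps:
X = 0 (X = 0*(-5 - 5) = 0*(-10) = 0)
X + 3*(-3) = 0 + 3*(-3) = 0 - 9 = -9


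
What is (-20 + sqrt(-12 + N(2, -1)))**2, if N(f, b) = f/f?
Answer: (20 - I*sqrt(11))**2 ≈ 389.0 - 132.67*I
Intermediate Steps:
N(f, b) = 1
(-20 + sqrt(-12 + N(2, -1)))**2 = (-20 + sqrt(-12 + 1))**2 = (-20 + sqrt(-11))**2 = (-20 + I*sqrt(11))**2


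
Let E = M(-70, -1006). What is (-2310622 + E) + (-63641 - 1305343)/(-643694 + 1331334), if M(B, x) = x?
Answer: -198696155863/85955 ≈ -2.3116e+6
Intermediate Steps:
E = -1006
(-2310622 + E) + (-63641 - 1305343)/(-643694 + 1331334) = (-2310622 - 1006) + (-63641 - 1305343)/(-643694 + 1331334) = -2311628 - 1368984/687640 = -2311628 - 1368984*1/687640 = -2311628 - 171123/85955 = -198696155863/85955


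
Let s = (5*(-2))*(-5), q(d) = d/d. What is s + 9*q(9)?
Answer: 59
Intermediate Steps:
q(d) = 1
s = 50 (s = -10*(-5) = 50)
s + 9*q(9) = 50 + 9*1 = 50 + 9 = 59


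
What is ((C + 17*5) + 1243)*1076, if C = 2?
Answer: 1431080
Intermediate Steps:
((C + 17*5) + 1243)*1076 = ((2 + 17*5) + 1243)*1076 = ((2 + 85) + 1243)*1076 = (87 + 1243)*1076 = 1330*1076 = 1431080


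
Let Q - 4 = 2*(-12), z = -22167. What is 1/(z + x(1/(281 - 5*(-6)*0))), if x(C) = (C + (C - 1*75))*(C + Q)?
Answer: -78961/1631919300 ≈ -4.8385e-5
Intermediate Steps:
Q = -20 (Q = 4 + 2*(-12) = 4 - 24 = -20)
x(C) = (-75 + 2*C)*(-20 + C) (x(C) = (C + (C - 1*75))*(C - 20) = (C + (C - 75))*(-20 + C) = (C + (-75 + C))*(-20 + C) = (-75 + 2*C)*(-20 + C))
1/(z + x(1/(281 - 5*(-6)*0))) = 1/(-22167 + (1500 - 115/(281 - 5*(-6)*0) + 2*(1/(281 - 5*(-6)*0))**2)) = 1/(-22167 + (1500 - 115/(281 + 30*0) + 2*(1/(281 + 30*0))**2)) = 1/(-22167 + (1500 - 115/(281 + 0) + 2*(1/(281 + 0))**2)) = 1/(-22167 + (1500 - 115/281 + 2*(1/281)**2)) = 1/(-22167 + (1500 - 115*1/281 + 2*(1/281)**2)) = 1/(-22167 + (1500 - 115/281 + 2*(1/78961))) = 1/(-22167 + (1500 - 115/281 + 2/78961)) = 1/(-22167 + 118409187/78961) = 1/(-1631919300/78961) = -78961/1631919300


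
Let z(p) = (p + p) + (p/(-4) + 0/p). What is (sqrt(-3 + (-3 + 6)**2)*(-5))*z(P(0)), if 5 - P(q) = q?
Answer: -175*sqrt(6)/4 ≈ -107.17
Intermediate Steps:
P(q) = 5 - q
z(p) = 7*p/4 (z(p) = 2*p + (p*(-1/4) + 0) = 2*p + (-p/4 + 0) = 2*p - p/4 = 7*p/4)
(sqrt(-3 + (-3 + 6)**2)*(-5))*z(P(0)) = (sqrt(-3 + (-3 + 6)**2)*(-5))*(7*(5 - 1*0)/4) = (sqrt(-3 + 3**2)*(-5))*(7*(5 + 0)/4) = (sqrt(-3 + 9)*(-5))*((7/4)*5) = (sqrt(6)*(-5))*(35/4) = -5*sqrt(6)*(35/4) = -175*sqrt(6)/4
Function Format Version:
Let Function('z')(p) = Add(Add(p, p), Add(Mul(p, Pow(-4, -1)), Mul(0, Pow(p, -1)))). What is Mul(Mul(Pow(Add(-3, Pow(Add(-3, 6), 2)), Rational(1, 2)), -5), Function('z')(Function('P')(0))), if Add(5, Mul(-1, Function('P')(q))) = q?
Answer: Mul(Rational(-175, 4), Pow(6, Rational(1, 2))) ≈ -107.17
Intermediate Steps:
Function('P')(q) = Add(5, Mul(-1, q))
Function('z')(p) = Mul(Rational(7, 4), p) (Function('z')(p) = Add(Mul(2, p), Add(Mul(p, Rational(-1, 4)), 0)) = Add(Mul(2, p), Add(Mul(Rational(-1, 4), p), 0)) = Add(Mul(2, p), Mul(Rational(-1, 4), p)) = Mul(Rational(7, 4), p))
Mul(Mul(Pow(Add(-3, Pow(Add(-3, 6), 2)), Rational(1, 2)), -5), Function('z')(Function('P')(0))) = Mul(Mul(Pow(Add(-3, Pow(Add(-3, 6), 2)), Rational(1, 2)), -5), Mul(Rational(7, 4), Add(5, Mul(-1, 0)))) = Mul(Mul(Pow(Add(-3, Pow(3, 2)), Rational(1, 2)), -5), Mul(Rational(7, 4), Add(5, 0))) = Mul(Mul(Pow(Add(-3, 9), Rational(1, 2)), -5), Mul(Rational(7, 4), 5)) = Mul(Mul(Pow(6, Rational(1, 2)), -5), Rational(35, 4)) = Mul(Mul(-5, Pow(6, Rational(1, 2))), Rational(35, 4)) = Mul(Rational(-175, 4), Pow(6, Rational(1, 2)))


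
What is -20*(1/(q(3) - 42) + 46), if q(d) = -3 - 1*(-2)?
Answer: -39540/43 ≈ -919.54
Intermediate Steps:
q(d) = -1 (q(d) = -3 + 2 = -1)
-20*(1/(q(3) - 42) + 46) = -20*(1/(-1 - 42) + 46) = -20*(1/(-43) + 46) = -20*(-1/43 + 46) = -20*1977/43 = -39540/43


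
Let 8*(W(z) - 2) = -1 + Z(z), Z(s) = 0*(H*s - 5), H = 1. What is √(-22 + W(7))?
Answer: I*√322/4 ≈ 4.4861*I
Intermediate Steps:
Z(s) = 0 (Z(s) = 0*(1*s - 5) = 0*(s - 5) = 0*(-5 + s) = 0)
W(z) = 15/8 (W(z) = 2 + (-1 + 0)/8 = 2 + (⅛)*(-1) = 2 - ⅛ = 15/8)
√(-22 + W(7)) = √(-22 + 15/8) = √(-161/8) = I*√322/4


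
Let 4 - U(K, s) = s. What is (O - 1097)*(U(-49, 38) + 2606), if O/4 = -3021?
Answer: -33901532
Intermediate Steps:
O = -12084 (O = 4*(-3021) = -12084)
U(K, s) = 4 - s
(O - 1097)*(U(-49, 38) + 2606) = (-12084 - 1097)*((4 - 1*38) + 2606) = -13181*((4 - 38) + 2606) = -13181*(-34 + 2606) = -13181*2572 = -33901532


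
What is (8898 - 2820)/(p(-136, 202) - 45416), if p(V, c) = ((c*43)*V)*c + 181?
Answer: -6078/238667027 ≈ -2.5466e-5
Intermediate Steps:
p(V, c) = 181 + 43*V*c² (p(V, c) = ((43*c)*V)*c + 181 = (43*V*c)*c + 181 = 43*V*c² + 181 = 181 + 43*V*c²)
(8898 - 2820)/(p(-136, 202) - 45416) = (8898 - 2820)/((181 + 43*(-136)*202²) - 45416) = 6078/((181 + 43*(-136)*40804) - 45416) = 6078/((181 - 238621792) - 45416) = 6078/(-238621611 - 45416) = 6078/(-238667027) = 6078*(-1/238667027) = -6078/238667027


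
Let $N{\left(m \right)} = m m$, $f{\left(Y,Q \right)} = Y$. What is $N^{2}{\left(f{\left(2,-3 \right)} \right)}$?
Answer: $16$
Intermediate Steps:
$N{\left(m \right)} = m^{2}$
$N^{2}{\left(f{\left(2,-3 \right)} \right)} = \left(2^{2}\right)^{2} = 4^{2} = 16$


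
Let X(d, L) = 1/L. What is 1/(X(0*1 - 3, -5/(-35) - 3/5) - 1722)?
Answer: -16/27587 ≈ -0.00057998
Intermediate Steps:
1/(X(0*1 - 3, -5/(-35) - 3/5) - 1722) = 1/(1/(-5/(-35) - 3/5) - 1722) = 1/(1/(-5*(-1/35) - 3*⅕) - 1722) = 1/(1/(⅐ - ⅗) - 1722) = 1/(1/(-16/35) - 1722) = 1/(-35/16 - 1722) = 1/(-27587/16) = -16/27587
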